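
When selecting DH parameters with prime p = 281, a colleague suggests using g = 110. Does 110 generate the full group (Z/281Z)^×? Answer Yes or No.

Yes

φ(281) = 281 − 1 = 280 = 2^3 · 5 · 7.
An element g generates (Z/281Z)^× iff g^(280/q) ≢ 1 (mod 281) for each prime q ∈ {2, 5, 7}.
110^140 ≡ 280 (mod 281)  [q = 2: ≢ 1 ✓]
110^56 ≡ 153 (mod 281)  [q = 5: ≢ 1 ✓]
110^40 ≡ 79 (mod 281)  [q = 7: ≢ 1 ✓]
All checks pass, so 110 has order 280 and is a primitive root modulo 281.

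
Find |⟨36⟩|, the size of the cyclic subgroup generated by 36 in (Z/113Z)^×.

The order of 36 must divide φ(113) = 113 − 1 = 112 = 2^4 · 7.
Divisors of 112: 1, 2, 4, 7, 8, 14, 16, 28, 56, 112.
Check 36^d mod 113 for each divisor in increasing order:
36^1 ≡ 36 (mod 113)
36^2 ≡ 53 (mod 113)
36^4 ≡ 97 (mod 113)
36^7 ≡ 95 (mod 113)
36^8 ≡ 30 (mod 113)
36^14 ≡ 98 (mod 113)
36^16 ≡ 109 (mod 113)
36^28 ≡ 112 (mod 113)
36^56 ≡ 1 (mod 113) ✓
So ord_113(36) = 56.

56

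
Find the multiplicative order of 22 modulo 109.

27

By Lagrange's theorem, ord_109(22) divides φ(109) = 109 − 1 = 108 = 2^2 · 3^3.
Divisors of 108: 1, 2, 3, 4, 6, 9, 12, 18, 27, 36, 54, 108.
Test each divisor d:
22^1 ≡ 22 (mod 109)
22^2 ≡ 48 (mod 109)
22^3 ≡ 75 (mod 109)
22^4 ≡ 15 (mod 109)
22^6 ≡ 66 (mod 109)
22^9 ≡ 45 (mod 109)
22^12 ≡ 105 (mod 109)
22^18 ≡ 63 (mod 109)
22^27 ≡ 1 (mod 109) ✓
The smallest such exponent is 27, so the order of 22 is 27.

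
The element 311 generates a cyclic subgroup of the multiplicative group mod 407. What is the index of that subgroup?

2

By Lagrange's theorem, ord_407(311) divides φ(407) = φ(11·37) = (11−1)·(37−1) = 10·36 = 360 = 2^3 · 3^2 · 5.
Divisors of 360: 1, 2, 3, 4, 5, 6, 8, 9, 10, 12, 15, 18, 20, 24, 30, 36, 40, 45, 60, 72, 90, 120, 180, 360.
Compute 311^d (mod 407) for the divisors d until we hit 1:
311^1 ≡ 311
311^2 ≡ 262
311^3 ≡ 82
311^4 ≡ 268
311^5 ≡ 320
311^6 ≡ 212
311^8 ≡ 192
311^9 ≡ 290
311^10 ≡ 243
311^12 ≡ 174
311^15 ≡ 23
311^18 ≡ 258
311^20 ≡ 34
311^24 ≡ 158
311^30 ≡ 122
311^36 ≡ 223
311^40 ≡ 342
311^45 ≡ 364
311^60 ≡ 232
311^72 ≡ 75
311^90 ≡ 221
311^120 ≡ 100
311^180 ≡ 1
Thus |⟨311⟩| = ord(311) = 180.
Index = |(Z/407Z)^×| / |⟨311⟩| = 360 / 180 = 2.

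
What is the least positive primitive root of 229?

6

φ(229) = 229 − 1 = 228 = 2^2 · 3 · 19.
Test candidates g = 2, 3, … against the prime factors q ∈ {2, 3, 19} of φ(229): g is a generator iff g^(228/q) ≢ 1 for every such q.
g = 2: 2^114 ≡ 228; 2^76 ≡ 1 — hits 1, so not a primitive root.
g = 3: 3^114 ≡ 1 — hits 1, so not a primitive root.
g = 4: 4^114 ≡ 1 — hits 1, so not a primitive root.
g = 5: 5^114 ≡ 1 — hits 1, so not a primitive root.
g = 6: 6^114 ≡ 228; 6^76 ≡ 134; 6^12 ≡ 165 — none is 1, so 6 is a primitive root.
Hence the least primitive root of 229 is 6.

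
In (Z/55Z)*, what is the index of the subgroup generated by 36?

8

The order of 36 must divide φ(55) = φ(5·11) = (5−1)·(11−1) = 4·10 = 40 = 2^3 · 5.
Divisors of 40: 1, 2, 4, 5, 8, 10, 20, 40.
Test each divisor d:
36^1 ≡ 36
36^2 ≡ 31
36^4 ≡ 26
36^5 ≡ 1
So ord_55(36) = 5, hence |⟨36⟩| = 5.
The index is φ(55) / ord(36) = 40 / 5 = 8.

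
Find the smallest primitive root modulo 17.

φ(17) = 17 − 1 = 16 = 2^4.
g is a primitive root iff g^(16/q) ≢ 1 (mod 17) for each prime q ∈ {2}.
g = 2: 2^8 ≡ 1 — hits 1, so not a primitive root.
g = 3: 3^8 ≡ 16 — none is 1, so 3 is a primitive root.
So 3 is the smallest generator of (Z/17Z)^×.

3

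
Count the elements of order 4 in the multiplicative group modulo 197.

2

φ(197) = 197 − 1 = 196 = 2^2 · 7^2.
Since (Z/197Z)^× is cyclic of order 196, the number of elements of order d is φ(d) when d | 196 and 0 otherwise.
4 = 2^2 divides 196, and φ(4) = 2.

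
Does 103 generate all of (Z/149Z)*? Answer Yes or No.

No

φ(149) = 149 − 1 = 148 = 2^2 · 37.
An element g generates (Z/149Z)^× iff g^(148/q) ≢ 1 (mod 149) for each prime q ∈ {2, 37}.
103^74 ≡ 1 (mod 149)  [q = 2: ≡ 1 ✗]
103^4 ≡ 6 (mod 149)  [q = 37: ≢ 1 ✓]
The check at q = 2 fails, so 103 generates a proper subgroup.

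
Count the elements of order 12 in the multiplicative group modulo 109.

φ(109) = 109 − 1 = 108 = 2^2 · 3^3.
In a cyclic group of order 108, there are φ(d) elements of order d for each divisor d of 108, and zero for non-divisors.
12 = 2^2 · 3 divides 108, and φ(12) = 4.

4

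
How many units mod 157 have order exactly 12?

φ(157) = 157 − 1 = 156 = 2^2 · 3 · 13.
In a cyclic group of order 156, there are φ(d) elements of order d for each divisor d of 156, and zero for non-divisors.
12 = 2^2 · 3 divides 156, and φ(12) = 4.

4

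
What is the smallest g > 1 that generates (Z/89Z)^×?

3

φ(89) = 89 − 1 = 88 = 2^3 · 11.
Test candidates g = 2, 3, … against the prime factors q ∈ {2, 11} of φ(89): g is a generator iff g^(88/q) ≢ 1 for every such q.
g = 2: 2^44 ≡ 1 — hits 1, so not a primitive root.
g = 3: 3^44 ≡ 88; 3^8 ≡ 64 — none is 1, so 3 is a primitive root.
So 3 is the smallest generator of (Z/89Z)^×.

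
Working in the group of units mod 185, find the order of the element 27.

12

The order of 27 must divide φ(185) = φ(5·37) = (5−1)·(37−1) = 4·36 = 144 = 2^4 · 3^2.
Divisors of 144: 1, 2, 3, 4, 6, 8, 9, 12, 16, 18, 24, 36, 48, 72, 144.
Compute 27^d (mod 185) for the divisors d until we hit 1:
27^1 ≡ 27 (mod 185)
27^2 ≡ 174 (mod 185)
27^3 ≡ 73 (mod 185)
27^4 ≡ 121 (mod 185)
27^6 ≡ 149 (mod 185)
27^8 ≡ 26 (mod 185)
27^9 ≡ 147 (mod 185)
27^12 ≡ 1 (mod 185) ✓
Hence ord(27) = 12.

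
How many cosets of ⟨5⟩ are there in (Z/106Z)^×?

1

ord(5) | φ(106) = φ(2)·φ(53) = 1·52 = 52 = 2^2 · 13.
Divisors of 52: 1, 2, 4, 13, 26, 52.
Check 5^d mod 106 for each divisor in increasing order:
5^1 ≡ 5 (mod 106)
5^2 ≡ 25 (mod 106)
5^4 ≡ 95 (mod 106)
5^13 ≡ 23 (mod 106)
5^26 ≡ 105 (mod 106)
5^52 ≡ 1 (mod 106) ✓
Thus |⟨5⟩| = ord(5) = 52.
[(Z/106Z)^× : ⟨5⟩] = 52/52 = 1.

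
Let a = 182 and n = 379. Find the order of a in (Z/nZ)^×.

The order of 182 must divide φ(379) = 379 − 1 = 378 = 2 · 3^3 · 7.
Divisors of 378: 1, 2, 3, 6, 7, 9, 14, 18, 21, 27, 42, 54, 63, 126, 189, 378.
Compute 182^d (mod 379) for the divisors d until we hit 1:
182^1 ≡ 182
182^2 ≡ 151
182^3 ≡ 194
182^6 ≡ 115
182^7 ≡ 85
182^9 ≡ 328
182^14 ≡ 24
182^18 ≡ 327
182^21 ≡ 145
182^27 ≡ 378
182^42 ≡ 180
182^54 ≡ 1
Hence ord(182) = 54.

54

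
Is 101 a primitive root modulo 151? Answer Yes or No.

φ(151) = 151 − 1 = 150 = 2 · 3 · 5^2.
Test 101^(150/q) mod 151 for each prime factor q of 150:
101^75 ≡ 150 (mod 151)  [q = 2: ≢ 1 ✓]
101^50 ≡ 1 (mod 151)  [q = 3: ≡ 1 ✗]
101^30 ≡ 64 (mod 151)  [q = 5: ≢ 1 ✓]
Since 101^50 ≡ 1, the order of 101 divides 50 < 150, so 101 is not a primitive root.

No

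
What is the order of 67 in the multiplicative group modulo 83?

82

ord(67) | φ(83) = 83 − 1 = 82 = 2 · 41.
Divisors of 82: 1, 2, 41, 82.
Compute 67^d (mod 83) for the divisors d until we hit 1:
67^1 ≡ 67 (mod 83)
67^2 ≡ 7 (mod 83)
67^41 ≡ 82 (mod 83)
67^82 ≡ 1 (mod 83) ✓
So ord_83(67) = 82.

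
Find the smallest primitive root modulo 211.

2

φ(211) = 211 − 1 = 210 = 2 · 3 · 5 · 7.
Test candidates g = 2, 3, … against the prime factors q ∈ {2, 3, 5, 7} of φ(211): g is a generator iff g^(210/q) ≢ 1 for every such q.
g = 2: 2^105 ≡ 210; 2^70 ≡ 196; 2^42 ≡ 107; 2^30 ≡ 171 — none is 1, so 2 is a primitive root.
Hence the least primitive root of 211 is 2.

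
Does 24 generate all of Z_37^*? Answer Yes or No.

Yes

φ(37) = 37 − 1 = 36 = 2^2 · 3^2.
Test 24^(36/q) mod 37 for each prime factor q of 36:
24^18 ≡ 36 (mod 37)  [q = 2: ≢ 1 ✓]
24^12 ≡ 10 (mod 37)  [q = 3: ≢ 1 ✓]
Every test exponent gives a nontrivial residue, hence 24 generates the full group.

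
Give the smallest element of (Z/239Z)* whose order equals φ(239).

φ(239) = 239 − 1 = 238 = 2 · 7 · 17.
g is a primitive root iff g^(238/q) ≢ 1 (mod 239) for each prime q ∈ {2, 7, 17}.
g = 2: 2^119 ≡ 1 — hits 1, so not a primitive root.
g = 3: 3^119 ≡ 1 — hits 1, so not a primitive root.
g = 4: 4^119 ≡ 1 — hits 1, so not a primitive root.
g = 5: 5^119 ≡ 1 — hits 1, so not a primitive root.
g = 6: 6^119 ≡ 1 — hits 1, so not a primitive root.
g = 7: 7^119 ≡ 238; 7^34 ≡ 24; 7^14 ≡ 211 — none is 1, so 7 is a primitive root.
Hence the least primitive root of 239 is 7.

7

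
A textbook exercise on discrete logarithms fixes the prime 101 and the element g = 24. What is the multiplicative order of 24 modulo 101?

By Lagrange's theorem, ord_101(24) divides φ(101) = 101 − 1 = 100 = 2^2 · 5^2.
Divisors of 100: 1, 2, 4, 5, 10, 20, 25, 50, 100.
Test each divisor d:
24^1 ≡ 24
24^2 ≡ 71
24^4 ≡ 92
24^5 ≡ 87
24^10 ≡ 95
24^20 ≡ 36
24^25 ≡ 1
Therefore the multiplicative order of 24 modulo 101 is 25.

25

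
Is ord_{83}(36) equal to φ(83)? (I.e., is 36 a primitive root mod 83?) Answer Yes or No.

No

φ(83) = 83 − 1 = 82 = 2 · 41.
Test 36^(82/q) mod 83 for each prime factor q of 82:
36^41 ≡ 1 (mod 83)  [q = 2: ≡ 1 ✗]
36^2 ≡ 51 (mod 83)  [q = 41: ≢ 1 ✓]
Since 36^41 ≡ 1, the order of 36 divides 41 < 82, so 36 is not a primitive root.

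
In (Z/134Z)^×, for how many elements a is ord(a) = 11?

10

φ(134) = φ(2)·φ(67) = 1·66 = 66 = 2 · 3 · 11.
Since (Z/134Z)^× is cyclic of order 66, the number of elements of order d is φ(d) when d | 66 and 0 otherwise.
11 | 66, and φ(11) = 11 − 1 = 10.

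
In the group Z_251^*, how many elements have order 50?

20

φ(251) = 251 − 1 = 250 = 2 · 5^3.
In a cyclic group of order 250, there are φ(d) elements of order d for each divisor d of 250, and zero for non-divisors.
50 = 2 · 5^2 divides 250, and φ(50) = 20.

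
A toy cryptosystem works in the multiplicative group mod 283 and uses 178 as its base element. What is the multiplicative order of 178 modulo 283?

Since 178 ∈ (Z/283Z)^×, its order divides φ(283) = 283 − 1 = 282 = 2 · 3 · 47.
Divisors of 282: 1, 2, 3, 6, 47, 94, 141, 282.
Test each divisor d:
178^1 ≡ 178
178^2 ≡ 271
178^3 ≡ 128
178^6 ≡ 253
178^47 ≡ 45
178^94 ≡ 44
178^141 ≡ 282
178^282 ≡ 1
Therefore the multiplicative order of 178 modulo 283 is 282.

282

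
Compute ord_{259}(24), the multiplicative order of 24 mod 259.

By Lagrange's theorem, ord_259(24) divides φ(259) = φ(7·37) = (7−1)·(37−1) = 6·36 = 216 = 2^3 · 3^3.
Divisors of 216: 1, 2, 3, 4, 6, 8, 9, 12, 18, 24, 27, 36, 54, 72, 108, 216.
Evaluate successive powers at the divisors of 216:
24^1 ≡ 24 (mod 259)
24^2 ≡ 58 (mod 259)
24^3 ≡ 97 (mod 259)
24^4 ≡ 256 (mod 259)
24^6 ≡ 85 (mod 259)
24^8 ≡ 9 (mod 259)
24^9 ≡ 216 (mod 259)
24^12 ≡ 232 (mod 259)
24^18 ≡ 36 (mod 259)
24^24 ≡ 211 (mod 259)
24^27 ≡ 6 (mod 259)
24^36 ≡ 1 (mod 259) ✓
Therefore the multiplicative order of 24 modulo 259 is 36.

36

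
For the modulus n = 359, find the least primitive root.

φ(359) = 359 − 1 = 358 = 2 · 179.
g is a primitive root iff g^(358/q) ≢ 1 (mod 359) for each prime q ∈ {2, 179}.
g = 2: 2^179 ≡ 1 — hits 1, so not a primitive root.
g = 3: 3^179 ≡ 1 — hits 1, so not a primitive root.
g = 4: 4^179 ≡ 1 — hits 1, so not a primitive root.
g = 5: 5^179 ≡ 1 — hits 1, so not a primitive root.
g = 6: 6^179 ≡ 1 — hits 1, so not a primitive root.
g = 7: 7^179 ≡ 358; 7^2 ≡ 49 — none is 1, so 7 is a primitive root.
So 7 is the smallest generator of (Z/359Z)^×.

7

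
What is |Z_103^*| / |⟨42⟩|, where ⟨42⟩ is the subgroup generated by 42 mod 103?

3

The order of 42 must divide φ(103) = 103 − 1 = 102 = 2 · 3 · 17.
Divisors of 102: 1, 2, 3, 6, 17, 34, 51, 102.
Test each divisor d:
42^1 ≡ 42
42^2 ≡ 13
42^3 ≡ 31
42^6 ≡ 34
42^17 ≡ 102
42^34 ≡ 1
So ord_103(42) = 34, hence |⟨42⟩| = 34.
Index = |(Z/103Z)^×| / |⟨42⟩| = 102 / 34 = 3.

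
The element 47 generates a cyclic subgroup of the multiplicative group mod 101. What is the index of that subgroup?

2

ord(47) | φ(101) = 101 − 1 = 100 = 2^2 · 5^2.
Divisors of 100: 1, 2, 4, 5, 10, 20, 25, 50, 100.
Test each divisor d:
47^1 ≡ 47
47^2 ≡ 88
47^4 ≡ 68
47^5 ≡ 65
47^10 ≡ 84
47^20 ≡ 87
47^25 ≡ 100
47^50 ≡ 1
Thus |⟨47⟩| = ord(47) = 50.
Index = |(Z/101Z)^×| / |⟨47⟩| = 100 / 50 = 2.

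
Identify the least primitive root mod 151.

6

φ(151) = 151 − 1 = 150 = 2 · 3 · 5^2.
g is a primitive root iff g^(150/q) ≢ 1 (mod 151) for each prime q ∈ {2, 3, 5}.
g = 2: 2^75 ≡ 1 — hits 1, so not a primitive root.
g = 3: 3^75 ≡ 150; 3^50 ≡ 1 — hits 1, so not a primitive root.
g = 4: 4^75 ≡ 1 — hits 1, so not a primitive root.
g = 5: 5^75 ≡ 1 — hits 1, so not a primitive root.
g = 6: 6^75 ≡ 150; 6^50 ≡ 32; 6^30 ≡ 59 — none is 1, so 6 is a primitive root.
The smallest primitive root modulo 151 is 6.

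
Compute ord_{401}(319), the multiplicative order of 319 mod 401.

200

By Lagrange's theorem, ord_401(319) divides φ(401) = 401 − 1 = 400 = 2^4 · 5^2.
Divisors of 400: 1, 2, 4, 5, 8, 10, 16, 20, 25, 40, 50, 80, 100, 200, 400.
Check 319^d mod 401 for each divisor in increasing order:
319^1 ≡ 319
319^2 ≡ 308
319^4 ≡ 228
319^5 ≡ 151
319^8 ≡ 255
319^10 ≡ 345
319^16 ≡ 63
319^20 ≡ 329
319^25 ≡ 356
319^40 ≡ 372
319^50 ≡ 20
319^80 ≡ 39
319^100 ≡ 400
319^200 ≡ 1
Therefore the multiplicative order of 319 modulo 401 is 200.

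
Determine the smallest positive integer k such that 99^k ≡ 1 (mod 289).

The order of 99 must divide φ(289) = φ(17^2) = 17·(17−1) = 272 = 2^4 · 17.
Divisors of 272: 1, 2, 4, 8, 16, 17, 34, 68, 136, 272.
Check 99^d mod 289 for each divisor in increasing order:
99^1 ≡ 99
99^2 ≡ 264
99^4 ≡ 47
99^8 ≡ 186
99^16 ≡ 205
99^17 ≡ 65
99^34 ≡ 179
99^68 ≡ 251
99^136 ≡ 288
99^272 ≡ 1
Hence ord(99) = 272.

272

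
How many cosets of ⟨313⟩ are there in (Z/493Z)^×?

4

ord(313) | φ(493) = φ(17·29) = (17−1)·(29−1) = 16·28 = 448 = 2^6 · 7.
Divisors of 448: 1, 2, 4, 7, 8, 14, 16, 28, 32, 56, 64, 112, 224, 448.
Compute 313^d (mod 493) for the divisors d until we hit 1:
313^1 ≡ 313 (mod 493)
313^2 ≡ 355 (mod 493)
313^4 ≡ 310 (mod 493)
313^7 ≡ 233 (mod 493)
313^8 ≡ 458 (mod 493)
313^14 ≡ 59 (mod 493)
313^16 ≡ 239 (mod 493)
313^28 ≡ 30 (mod 493)
313^32 ≡ 426 (mod 493)
313^56 ≡ 407 (mod 493)
313^64 ≡ 52 (mod 493)
313^112 ≡ 1 (mod 493) ✓
Thus |⟨313⟩| = ord(313) = 112.
The index is φ(493) / ord(313) = 448 / 112 = 4.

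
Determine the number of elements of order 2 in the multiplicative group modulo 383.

φ(383) = 383 − 1 = 382 = 2 · 191.
(Z/383Z)^× is cyclic (|G| = 382); a cyclic group of order m has exactly φ(d) elements of each order d | m, and none otherwise.
2 | 382, and φ(2) = 2 − 1 = 1.

1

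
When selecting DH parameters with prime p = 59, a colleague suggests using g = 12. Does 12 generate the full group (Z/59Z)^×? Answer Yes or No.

No

φ(59) = 59 − 1 = 58 = 2 · 29.
An element g generates (Z/59Z)^× iff g^(58/q) ≢ 1 (mod 59) for each prime q ∈ {2, 29}.
12^29 ≡ 1 (mod 59)  [q = 2: ≡ 1 ✗]
12^2 ≡ 26 (mod 59)  [q = 29: ≢ 1 ✓]
12^29 ≡ 1 shows ord(12) | 29, strictly less than φ(59); not a primitive root.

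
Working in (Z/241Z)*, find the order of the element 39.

ord(39) | φ(241) = 241 − 1 = 240 = 2^4 · 3 · 5.
Divisors of 240: 1, 2, 3, 4, 5, 6, 8, 10, 12, 15, 16, 20, 24, 30, 40, 48, 60, 80, 120, 240.
Check 39^d mod 241 for each divisor in increasing order:
39^1 ≡ 39 (mod 241)
39^2 ≡ 75 (mod 241)
39^3 ≡ 33 (mod 241)
39^4 ≡ 82 (mod 241)
39^5 ≡ 65 (mod 241)
39^6 ≡ 125 (mod 241)
39^8 ≡ 217 (mod 241)
39^10 ≡ 128 (mod 241)
39^12 ≡ 201 (mod 241)
39^15 ≡ 126 (mod 241)
39^16 ≡ 94 (mod 241)
39^20 ≡ 237 (mod 241)
39^24 ≡ 154 (mod 241)
39^30 ≡ 211 (mod 241)
39^40 ≡ 16 (mod 241)
39^48 ≡ 98 (mod 241)
39^60 ≡ 177 (mod 241)
39^80 ≡ 15 (mod 241)
39^120 ≡ 240 (mod 241)
39^240 ≡ 1 (mod 241) ✓
Hence ord(39) = 240.

240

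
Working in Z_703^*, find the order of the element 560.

36

ord(560) | φ(703) = φ(19·37) = (19−1)·(37−1) = 18·36 = 648 = 2^3 · 3^4.
Divisors of 648: 1, 2, 3, 4, 6, 8, 9, 12, 18, 24, 27, 36, 54, 72, 81, 108, 162, 216, 324, 648.
Test each divisor d:
560^1 ≡ 560 (mod 703)
560^2 ≡ 62 (mod 703)
560^3 ≡ 273 (mod 703)
560^4 ≡ 329 (mod 703)
560^6 ≡ 11 (mod 703)
560^8 ≡ 682 (mod 703)
560^9 ≡ 191 (mod 703)
560^12 ≡ 121 (mod 703)
560^18 ≡ 628 (mod 703)
560^24 ≡ 581 (mod 703)
560^27 ≡ 438 (mod 703)
560^36 ≡ 1 (mod 703) ✓
Hence ord(560) = 36.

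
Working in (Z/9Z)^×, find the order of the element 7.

3

The order of 7 must divide φ(9) = φ(3^2) = 3·(3−1) = 6 = 2 · 3.
Divisors of 6: 1, 2, 3, 6.
Evaluate successive powers at the divisors of 6:
7^1 ≡ 7 (mod 9)
7^2 ≡ 4 (mod 9)
7^3 ≡ 1 (mod 9) ✓
Hence ord(7) = 3.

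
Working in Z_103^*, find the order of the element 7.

51

The order of 7 must divide φ(103) = 103 − 1 = 102 = 2 · 3 · 17.
Divisors of 102: 1, 2, 3, 6, 17, 34, 51, 102.
Compute 7^d (mod 103) for the divisors d until we hit 1:
7^1 ≡ 7
7^2 ≡ 49
7^3 ≡ 34
7^6 ≡ 23
7^17 ≡ 46
7^34 ≡ 56
7^51 ≡ 1
The smallest such exponent is 51, so the order of 7 is 51.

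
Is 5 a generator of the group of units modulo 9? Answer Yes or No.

φ(9) = φ(3^2) = 3·(3−1) = 6 = 2 · 3.
It suffices to check that the order of 5 is not a proper divisor of 6: compute 5^(6/q) for q ∈ {2, 3}.
5^3 ≡ 8 (mod 9)  [q = 2: ≢ 1 ✓]
5^2 ≡ 7 (mod 9)  [q = 3: ≢ 1 ✓]
None equal 1, so ord_9(5) = 6: 5 is a primitive root.

Yes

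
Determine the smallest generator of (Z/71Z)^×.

φ(71) = 71 − 1 = 70 = 2 · 5 · 7.
Test candidates g = 2, 3, … against the prime factors q ∈ {2, 5, 7} of φ(71): g is a generator iff g^(70/q) ≢ 1 for every such q.
g = 2: 2^35 ≡ 1 — hits 1, so not a primitive root.
g = 3: 3^35 ≡ 1 — hits 1, so not a primitive root.
g = 4: 4^35 ≡ 1 — hits 1, so not a primitive root.
g = 5: 5^35 ≡ 1 — hits 1, so not a primitive root.
g = 6: 6^35 ≡ 1 — hits 1, so not a primitive root.
g = 7: 7^35 ≡ 70; 7^14 ≡ 54; 7^10 ≡ 45 — none is 1, so 7 is a primitive root.
Hence the least primitive root of 71 is 7.

7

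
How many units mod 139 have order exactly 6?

2

φ(139) = 139 − 1 = 138 = 2 · 3 · 23.
In a cyclic group of order 138, there are φ(d) elements of order d for each divisor d of 138, and zero for non-divisors.
6 = 2 · 3 divides 138, and φ(6) = 2.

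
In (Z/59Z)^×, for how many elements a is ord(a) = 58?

φ(59) = 59 − 1 = 58 = 2 · 29.
In a cyclic group of order 58, there are φ(d) elements of order d for each divisor d of 58, and zero for non-divisors.
58 = 2 · 29 divides 58, and φ(58) = 28.

28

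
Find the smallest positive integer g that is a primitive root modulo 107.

2

φ(107) = 107 − 1 = 106 = 2 · 53.
g is a primitive root iff g^(106/q) ≢ 1 (mod 107) for each prime q ∈ {2, 53}.
g = 2: 2^53 ≡ 106; 2^2 ≡ 4 — none is 1, so 2 is a primitive root.
The smallest primitive root modulo 107 is 2.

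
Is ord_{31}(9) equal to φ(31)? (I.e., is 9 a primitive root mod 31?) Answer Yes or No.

φ(31) = 31 − 1 = 30 = 2 · 3 · 5.
An element g generates (Z/31Z)^× iff g^(30/q) ≢ 1 (mod 31) for each prime q ∈ {2, 3, 5}.
9^15 ≡ 1 (mod 31)  [q = 2: ≡ 1 ✗]
9^10 ≡ 5 (mod 31)  [q = 3: ≢ 1 ✓]
9^6 ≡ 8 (mod 31)  [q = 5: ≢ 1 ✓]
The check at q = 2 fails, so 9 generates a proper subgroup.

No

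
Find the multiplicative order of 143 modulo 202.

100

ord(143) | φ(202) = φ(2)·φ(101) = 1·100 = 100 = 2^2 · 5^2.
Divisors of 100: 1, 2, 4, 5, 10, 20, 25, 50, 100.
Compute 143^d (mod 202) for the divisors d until we hit 1:
143^1 ≡ 143 (mod 202)
143^2 ≡ 47 (mod 202)
143^4 ≡ 189 (mod 202)
143^5 ≡ 161 (mod 202)
143^10 ≡ 65 (mod 202)
143^20 ≡ 185 (mod 202)
143^25 ≡ 91 (mod 202)
143^50 ≡ 201 (mod 202)
143^100 ≡ 1 (mod 202) ✓
Hence ord(143) = 100.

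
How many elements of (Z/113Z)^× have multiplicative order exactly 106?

0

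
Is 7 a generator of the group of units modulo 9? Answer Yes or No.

No

φ(9) = φ(3^2) = 3·(3−1) = 6 = 2 · 3.
An element g generates (Z/9Z)^× iff g^(6/q) ≢ 1 (mod 9) for each prime q ∈ {2, 3}.
7^3 ≡ 1 (mod 9)  [q = 2: ≡ 1 ✗]
7^2 ≡ 4 (mod 9)  [q = 3: ≢ 1 ✓]
The check at q = 2 fails, so 7 generates a proper subgroup.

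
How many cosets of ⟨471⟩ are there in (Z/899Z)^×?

20

Since 471 ∈ (Z/899Z)^×, its order divides φ(899) = φ(29·31) = (29−1)·(31−1) = 28·30 = 840 = 2^3 · 3 · 5 · 7.
Divisors of 840: 1, 2, 3, 4, 5, 6, 7, 8, 10, 12, 14, 15, 20, 21, 24, 28, 30, 35, 40, 42, 56, 60, 70, 84, 105, 120, 140, 168, 210, 280, 420, 840.
Evaluate successive powers at the divisors of 840:
471^1 ≡ 471 (mod 899)
471^2 ≡ 687 (mod 899)
471^3 ≡ 836 (mod 899)
471^4 ≡ 893 (mod 899)
471^5 ≡ 770 (mod 899)
471^6 ≡ 373 (mod 899)
471^7 ≡ 378 (mod 899)
471^8 ≡ 36 (mod 899)
471^10 ≡ 459 (mod 899)
471^12 ≡ 683 (mod 899)
471^14 ≡ 842 (mod 899)
471^15 ≡ 123 (mod 899)
471^20 ≡ 315 (mod 899)
471^21 ≡ 30 (mod 899)
471^24 ≡ 807 (mod 899)
471^28 ≡ 552 (mod 899)
471^30 ≡ 745 (mod 899)
471^35 ≡ 88 (mod 899)
471^40 ≡ 335 (mod 899)
471^42 ≡ 1 (mod 899) ✓
The order of 471 is 42, so the subgroup it generates has 42 elements.
The index is φ(899) / ord(471) = 840 / 42 = 20.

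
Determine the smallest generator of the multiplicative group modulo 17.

φ(17) = 17 − 1 = 16 = 2^4.
Test candidates g = 2, 3, … against the prime factors q ∈ {2} of φ(17): g is a generator iff g^(16/q) ≢ 1 for every such q.
g = 2: 2^8 ≡ 1 — hits 1, so not a primitive root.
g = 3: 3^8 ≡ 16 — none is 1, so 3 is a primitive root.
Hence the least primitive root of 17 is 3.

3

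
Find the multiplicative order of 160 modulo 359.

179

ord(160) | φ(359) = 359 − 1 = 358 = 2 · 179.
Divisors of 358: 1, 2, 179, 358.
Test each divisor d:
160^1 ≡ 160
160^2 ≡ 111
160^179 ≡ 1
Therefore the multiplicative order of 160 modulo 359 is 179.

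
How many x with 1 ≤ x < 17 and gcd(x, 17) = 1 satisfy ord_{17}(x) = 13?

φ(17) = 17 − 1 = 16 = 2^4.
Since (Z/17Z)^× is cyclic of order 16, the number of elements of order d is φ(d) when d | 16 and 0 otherwise.
Here 16 is not a multiple of 13, so there are no elements of order 13.

0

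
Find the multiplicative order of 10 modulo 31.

15

ord(10) | φ(31) = 31 − 1 = 30 = 2 · 3 · 5.
Divisors of 30: 1, 2, 3, 5, 6, 10, 15, 30.
Compute 10^d (mod 31) for the divisors d until we hit 1:
10^1 ≡ 10 (mod 31)
10^2 ≡ 7 (mod 31)
10^3 ≡ 8 (mod 31)
10^5 ≡ 25 (mod 31)
10^6 ≡ 2 (mod 31)
10^10 ≡ 5 (mod 31)
10^15 ≡ 1 (mod 31) ✓
Therefore the multiplicative order of 10 modulo 31 is 15.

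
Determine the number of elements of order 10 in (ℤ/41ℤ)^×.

4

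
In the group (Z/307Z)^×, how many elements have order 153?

96

φ(307) = 307 − 1 = 306 = 2 · 3^2 · 17.
Since (Z/307Z)^× is cyclic of order 306, the number of elements of order d is φ(d) when d | 306 and 0 otherwise.
153 = 3^2 · 17 divides 306, and φ(153) = 96.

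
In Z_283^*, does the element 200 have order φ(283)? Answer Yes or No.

Yes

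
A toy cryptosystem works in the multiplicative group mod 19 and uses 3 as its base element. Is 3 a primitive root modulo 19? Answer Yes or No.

Yes

φ(19) = 19 − 1 = 18 = 2 · 3^2.
It suffices to check that the order of 3 is not a proper divisor of 18: compute 3^(18/q) for q ∈ {2, 3}.
3^9 ≡ 18 (mod 19)  [q = 2: ≢ 1 ✓]
3^6 ≡ 7 (mod 19)  [q = 3: ≢ 1 ✓]
Every test exponent gives a nontrivial residue, hence 3 generates the full group.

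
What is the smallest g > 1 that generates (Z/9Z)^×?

φ(9) = φ(3^2) = 3·(3−1) = 6 = 2 · 3.
Test candidates g = 2, 3, … against the prime factors q ∈ {2, 3} of φ(9): g is a generator iff g^(6/q) ≢ 1 for every such q.
g = 2: 2^3 ≡ 8; 2^2 ≡ 4 — none is 1, so 2 is a primitive root.
The smallest primitive root modulo 9 is 2.

2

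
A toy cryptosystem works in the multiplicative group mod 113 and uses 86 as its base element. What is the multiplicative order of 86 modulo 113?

112

By Lagrange's theorem, ord_113(86) divides φ(113) = 113 − 1 = 112 = 2^4 · 7.
Divisors of 112: 1, 2, 4, 7, 8, 14, 16, 28, 56, 112.
Test each divisor d:
86^1 ≡ 86
86^2 ≡ 51
86^4 ≡ 2
86^7 ≡ 71
86^8 ≡ 4
86^14 ≡ 69
86^16 ≡ 16
86^28 ≡ 15
86^56 ≡ 112
86^112 ≡ 1
The smallest such exponent is 112, so the order of 86 is 112.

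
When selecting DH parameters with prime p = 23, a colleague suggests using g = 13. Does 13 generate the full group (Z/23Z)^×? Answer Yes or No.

φ(23) = 23 − 1 = 22 = 2 · 11.
It suffices to check that the order of 13 is not a proper divisor of 22: compute 13^(22/q) for q ∈ {2, 11}.
13^11 ≡ 1 (mod 23)  [q = 2: ≡ 1 ✗]
13^2 ≡ 8 (mod 23)  [q = 11: ≢ 1 ✓]
Since 13^11 ≡ 1, the order of 13 divides 11 < 22, so 13 is not a primitive root.

No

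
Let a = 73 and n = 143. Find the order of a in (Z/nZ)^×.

By Lagrange's theorem, ord_143(73) divides φ(143) = φ(11·13) = (11−1)·(13−1) = 10·12 = 120 = 2^3 · 3 · 5.
Divisors of 120: 1, 2, 3, 4, 5, 6, 8, 10, 12, 15, 20, 24, 30, 40, 60, 120.
Evaluate successive powers at the divisors of 120:
73^1 ≡ 73
73^2 ≡ 38
73^3 ≡ 57
73^4 ≡ 14
73^5 ≡ 21
73^6 ≡ 103
73^8 ≡ 53
73^10 ≡ 12
73^12 ≡ 27
73^15 ≡ 109
73^20 ≡ 1
So ord_143(73) = 20.

20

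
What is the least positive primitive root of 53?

φ(53) = 53 − 1 = 52 = 2^2 · 13.
Test candidates g = 2, 3, … against the prime factors q ∈ {2, 13} of φ(53): g is a generator iff g^(52/q) ≢ 1 for every such q.
g = 2: 2^26 ≡ 52; 2^4 ≡ 16 — none is 1, so 2 is a primitive root.
Hence the least primitive root of 53 is 2.

2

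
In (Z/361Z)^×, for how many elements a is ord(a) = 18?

6

φ(361) = φ(19^2) = 19·(19−1) = 342 = 2 · 3^2 · 19.
In a cyclic group of order 342, there are φ(d) elements of order d for each divisor d of 342, and zero for non-divisors.
18 = 2 · 3^2 divides 342, and φ(18) = 6.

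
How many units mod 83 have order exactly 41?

40

φ(83) = 83 − 1 = 82 = 2 · 41.
In a cyclic group of order 82, there are φ(d) elements of order d for each divisor d of 82, and zero for non-divisors.
41 | 82, and φ(41) = 41 − 1 = 40.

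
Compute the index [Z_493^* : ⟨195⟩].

ord(195) | φ(493) = φ(17·29) = (17−1)·(29−1) = 16·28 = 448 = 2^6 · 7.
Divisors of 448: 1, 2, 4, 7, 8, 14, 16, 28, 32, 56, 64, 112, 224, 448.
Evaluate successive powers at the divisors of 448:
195^1 ≡ 195 (mod 493)
195^2 ≡ 64 (mod 493)
195^4 ≡ 152 (mod 493)
195^7 ≡ 389 (mod 493)
195^8 ≡ 426 (mod 493)
195^14 ≡ 463 (mod 493)
195^16 ≡ 52 (mod 493)
195^28 ≡ 407 (mod 493)
195^32 ≡ 239 (mod 493)
195^56 ≡ 1 (mod 493) ✓
The order of 195 is 56, so the subgroup it generates has 56 elements.
The index is φ(493) / ord(195) = 448 / 56 = 8.

8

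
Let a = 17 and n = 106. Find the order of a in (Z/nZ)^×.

26

Since 17 ∈ (Z/106Z)^×, its order divides φ(106) = φ(2)·φ(53) = 1·52 = 52 = 2^2 · 13.
Divisors of 52: 1, 2, 4, 13, 26, 52.
Test each divisor d:
17^1 ≡ 17
17^2 ≡ 77
17^4 ≡ 99
17^13 ≡ 105
17^26 ≡ 1
So ord_106(17) = 26.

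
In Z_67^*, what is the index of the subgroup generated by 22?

6

By Lagrange's theorem, ord_67(22) divides φ(67) = 67 − 1 = 66 = 2 · 3 · 11.
Divisors of 66: 1, 2, 3, 6, 11, 22, 33, 66.
Test each divisor d:
22^1 ≡ 22 (mod 67)
22^2 ≡ 15 (mod 67)
22^3 ≡ 62 (mod 67)
22^6 ≡ 25 (mod 67)
22^11 ≡ 1 (mod 67) ✓
The order of 22 is 11, so the subgroup it generates has 11 elements.
Index = |(Z/67Z)^×| / |⟨22⟩| = 66 / 11 = 6.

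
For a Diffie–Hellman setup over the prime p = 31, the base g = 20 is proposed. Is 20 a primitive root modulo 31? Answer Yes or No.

No

φ(31) = 31 − 1 = 30 = 2 · 3 · 5.
An element g generates (Z/31Z)^× iff g^(30/q) ≢ 1 (mod 31) for each prime q ∈ {2, 3, 5}.
20^15 ≡ 1 (mod 31)  [q = 2: ≡ 1 ✗]
20^10 ≡ 5 (mod 31)  [q = 3: ≢ 1 ✓]
20^6 ≡ 4 (mod 31)  [q = 5: ≢ 1 ✓]
The check at q = 2 fails, so 20 generates a proper subgroup.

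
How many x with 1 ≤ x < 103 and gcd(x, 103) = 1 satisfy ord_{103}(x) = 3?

2

φ(103) = 103 − 1 = 102 = 2 · 3 · 17.
In a cyclic group of order 102, there are φ(d) elements of order d for each divisor d of 102, and zero for non-divisors.
3 | 102, and φ(3) = 3 − 1 = 2.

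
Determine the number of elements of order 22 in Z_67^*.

10

φ(67) = 67 − 1 = 66 = 2 · 3 · 11.
(Z/67Z)^× is cyclic (|G| = 66); a cyclic group of order m has exactly φ(d) elements of each order d | m, and none otherwise.
22 = 2 · 11 divides 66, and φ(22) = 10.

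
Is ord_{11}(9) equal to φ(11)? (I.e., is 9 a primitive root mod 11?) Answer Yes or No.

φ(11) = 11 − 1 = 10 = 2 · 5.
An element g generates (Z/11Z)^× iff g^(10/q) ≢ 1 (mod 11) for each prime q ∈ {2, 5}.
9^5 ≡ 1 (mod 11)  [q = 2: ≡ 1 ✗]
9^2 ≡ 4 (mod 11)  [q = 5: ≢ 1 ✓]
9^5 ≡ 1 shows ord(9) | 5, strictly less than φ(11); not a primitive root.

No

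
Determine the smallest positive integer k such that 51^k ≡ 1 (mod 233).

ord(51) | φ(233) = 233 − 1 = 232 = 2^3 · 29.
Divisors of 232: 1, 2, 4, 8, 29, 58, 116, 232.
Check 51^d mod 233 for each divisor in increasing order:
51^1 ≡ 51
51^2 ≡ 38
51^4 ≡ 46
51^8 ≡ 19
51^29 ≡ 1
The smallest such exponent is 29, so the order of 51 is 29.

29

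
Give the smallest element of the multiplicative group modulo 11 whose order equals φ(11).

φ(11) = 11 − 1 = 10 = 2 · 5.
g is a primitive root iff g^(10/q) ≢ 1 (mod 11) for each prime q ∈ {2, 5}.
g = 2: 2^5 ≡ 10; 2^2 ≡ 4 — none is 1, so 2 is a primitive root.
So 2 is the smallest generator of (Z/11Z)^×.

2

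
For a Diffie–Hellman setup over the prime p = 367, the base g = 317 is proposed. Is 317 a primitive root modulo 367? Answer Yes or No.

φ(367) = 367 − 1 = 366 = 2 · 3 · 61.
317 is a primitive root mod 367 iff 317^(φ(367)/q) ≢ 1 for every prime q | φ(367), i.e. q ∈ {2, 3, 61}.
317^183 ≡ 366 (mod 367)  [q = 2: ≢ 1 ✓]
317^122 ≡ 283 (mod 367)  [q = 3: ≢ 1 ✓]
317^6 ≡ 323 (mod 367)  [q = 61: ≢ 1 ✓]
All checks pass, so 317 has order 366 and is a primitive root modulo 367.

Yes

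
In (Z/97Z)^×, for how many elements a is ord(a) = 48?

φ(97) = 97 − 1 = 96 = 2^5 · 3.
In a cyclic group of order 96, there are φ(d) elements of order d for each divisor d of 96, and zero for non-divisors.
48 = 2^4 · 3 divides 96, and φ(48) = 16.

16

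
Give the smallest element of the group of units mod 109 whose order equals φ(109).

φ(109) = 109 − 1 = 108 = 2^2 · 3^3.
Test candidates g = 2, 3, … against the prime factors q ∈ {2, 3} of φ(109): g is a generator iff g^(108/q) ≢ 1 for every such q.
g = 2: 2^54 ≡ 108; 2^36 ≡ 1 — hits 1, so not a primitive root.
g = 3: 3^54 ≡ 1 — hits 1, so not a primitive root.
g = 4: 4^54 ≡ 1 — hits 1, so not a primitive root.
g = 5: 5^54 ≡ 1 — hits 1, so not a primitive root.
g = 6: 6^54 ≡ 108; 6^36 ≡ 63 — none is 1, so 6 is a primitive root.
The smallest primitive root modulo 109 is 6.

6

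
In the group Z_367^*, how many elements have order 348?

0

φ(367) = 367 − 1 = 366 = 2 · 3 · 61.
Since (Z/367Z)^× is cyclic of order 366, the number of elements of order d is φ(d) when d | 366 and 0 otherwise.
348 does not divide 366, so no element of (Z/367Z)^× has order 348.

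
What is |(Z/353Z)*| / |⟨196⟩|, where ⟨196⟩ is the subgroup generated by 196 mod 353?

2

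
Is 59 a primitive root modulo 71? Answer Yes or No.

Yes

φ(71) = 71 − 1 = 70 = 2 · 5 · 7.
It suffices to check that the order of 59 is not a proper divisor of 70: compute 59^(70/q) for q ∈ {2, 5, 7}.
59^35 ≡ 70 (mod 71)  [q = 2: ≢ 1 ✓]
59^14 ≡ 57 (mod 71)  [q = 5: ≢ 1 ✓]
59^10 ≡ 32 (mod 71)  [q = 7: ≢ 1 ✓]
Every test exponent gives a nontrivial residue, hence 59 generates the full group.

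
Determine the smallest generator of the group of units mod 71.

7

φ(71) = 71 − 1 = 70 = 2 · 5 · 7.
Test candidates g = 2, 3, … against the prime factors q ∈ {2, 5, 7} of φ(71): g is a generator iff g^(70/q) ≢ 1 for every such q.
g = 2: 2^35 ≡ 1 — hits 1, so not a primitive root.
g = 3: 3^35 ≡ 1 — hits 1, so not a primitive root.
g = 4: 4^35 ≡ 1 — hits 1, so not a primitive root.
g = 5: 5^35 ≡ 1 — hits 1, so not a primitive root.
g = 6: 6^35 ≡ 1 — hits 1, so not a primitive root.
g = 7: 7^35 ≡ 70; 7^14 ≡ 54; 7^10 ≡ 45 — none is 1, so 7 is a primitive root.
So 7 is the smallest generator of (Z/71Z)^×.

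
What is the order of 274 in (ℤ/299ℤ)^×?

22

The order of 274 must divide φ(299) = φ(13·23) = (13−1)·(23−1) = 12·22 = 264 = 2^3 · 3 · 11.
Divisors of 264: 1, 2, 3, 4, 6, 8, 11, 12, 22, 24, 33, 44, 66, 88, 132, 264.
Compute 274^d (mod 299) for the divisors d until we hit 1:
274^1 ≡ 274 (mod 299)
274^2 ≡ 27 (mod 299)
274^3 ≡ 222 (mod 299)
274^4 ≡ 131 (mod 299)
274^6 ≡ 248 (mod 299)
274^8 ≡ 118 (mod 299)
274^11 ≡ 183 (mod 299)
274^12 ≡ 209 (mod 299)
274^22 ≡ 1 (mod 299) ✓
So ord_299(274) = 22.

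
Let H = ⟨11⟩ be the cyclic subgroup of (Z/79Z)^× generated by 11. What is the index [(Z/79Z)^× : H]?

ord(11) | φ(79) = 79 − 1 = 78 = 2 · 3 · 13.
Divisors of 78: 1, 2, 3, 6, 13, 26, 39, 78.
Check 11^d mod 79 for each divisor in increasing order:
11^1 ≡ 11
11^2 ≡ 42
11^3 ≡ 67
11^6 ≡ 65
11^13 ≡ 23
11^26 ≡ 55
11^39 ≡ 1
The order of 11 is 39, so the subgroup it generates has 39 elements.
The index is φ(79) / ord(11) = 78 / 39 = 2.

2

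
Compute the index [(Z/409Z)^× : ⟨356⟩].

68

ord(356) | φ(409) = 409 − 1 = 408 = 2^3 · 3 · 17.
Divisors of 408: 1, 2, 3, 4, 6, 8, 12, 17, 24, 34, 51, 68, 102, 136, 204, 408.
Compute 356^d (mod 409) for the divisors d until we hit 1:
356^1 ≡ 356 (mod 409)
356^2 ≡ 355 (mod 409)
356^3 ≡ 408 (mod 409)
356^4 ≡ 53 (mod 409)
356^6 ≡ 1 (mod 409) ✓
The order of 356 is 6, so the subgroup it generates has 6 elements.
The index is φ(409) / ord(356) = 408 / 6 = 68.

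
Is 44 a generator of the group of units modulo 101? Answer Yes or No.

φ(101) = 101 − 1 = 100 = 2^2 · 5^2.
An element g generates (Z/101Z)^× iff g^(100/q) ≢ 1 (mod 101) for each prime q ∈ {2, 5}.
44^50 ≡ 100 (mod 101)  [q = 2: ≢ 1 ✓]
44^20 ≡ 1 (mod 101)  [q = 5: ≡ 1 ✗]
The check at q = 5 fails, so 44 generates a proper subgroup.

No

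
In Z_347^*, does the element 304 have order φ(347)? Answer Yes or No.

φ(347) = 347 − 1 = 346 = 2 · 173.
It suffices to check that the order of 304 is not a proper divisor of 346: compute 304^(346/q) for q ∈ {2, 173}.
304^173 ≡ 346 (mod 347)  [q = 2: ≢ 1 ✓]
304^2 ≡ 114 (mod 347)  [q = 173: ≢ 1 ✓]
None equal 1, so ord_347(304) = 346: 304 is a primitive root.

Yes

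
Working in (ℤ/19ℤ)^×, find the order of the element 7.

3

ord(7) | φ(19) = 19 − 1 = 18 = 2 · 3^2.
Divisors of 18: 1, 2, 3, 6, 9, 18.
Check 7^d mod 19 for each divisor in increasing order:
7^1 ≡ 7 (mod 19)
7^2 ≡ 11 (mod 19)
7^3 ≡ 1 (mod 19) ✓
The smallest such exponent is 3, so the order of 7 is 3.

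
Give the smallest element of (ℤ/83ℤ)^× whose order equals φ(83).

φ(83) = 83 − 1 = 82 = 2 · 41.
g is a primitive root iff g^(82/q) ≢ 1 (mod 83) for each prime q ∈ {2, 41}.
g = 2: 2^41 ≡ 82; 2^2 ≡ 4 — none is 1, so 2 is a primitive root.
Hence the least primitive root of 83 is 2.

2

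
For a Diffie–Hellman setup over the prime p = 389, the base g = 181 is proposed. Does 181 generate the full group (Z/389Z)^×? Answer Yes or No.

φ(389) = 389 − 1 = 388 = 2^2 · 97.
181 is a primitive root mod 389 iff 181^(φ(389)/q) ≢ 1 for every prime q | φ(389), i.e. q ∈ {2, 97}.
181^194 ≡ 1 (mod 389)  [q = 2: ≡ 1 ✗]
181^4 ≡ 223 (mod 389)  [q = 97: ≢ 1 ✓]
Since 181^194 ≡ 1, the order of 181 divides 194 < 388, so 181 is not a primitive root.

No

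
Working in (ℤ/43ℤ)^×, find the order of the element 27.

The order of 27 must divide φ(43) = 43 − 1 = 42 = 2 · 3 · 7.
Divisors of 42: 1, 2, 3, 6, 7, 14, 21, 42.
Test each divisor d:
27^1 ≡ 27 (mod 43)
27^2 ≡ 41 (mod 43)
27^3 ≡ 32 (mod 43)
27^6 ≡ 35 (mod 43)
27^7 ≡ 42 (mod 43)
27^14 ≡ 1 (mod 43) ✓
Hence ord(27) = 14.

14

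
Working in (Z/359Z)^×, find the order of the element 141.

179

ord(141) | φ(359) = 359 − 1 = 358 = 2 · 179.
Divisors of 358: 1, 2, 179, 358.
Compute 141^d (mod 359) for the divisors d until we hit 1:
141^1 ≡ 141
141^2 ≡ 136
141^179 ≡ 1
So ord_359(141) = 179.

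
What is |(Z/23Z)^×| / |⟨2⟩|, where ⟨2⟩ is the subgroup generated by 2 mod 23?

The order of 2 must divide φ(23) = 23 − 1 = 22 = 2 · 11.
Divisors of 22: 1, 2, 11, 22.
Check 2^d mod 23 for each divisor in increasing order:
2^1 ≡ 2 (mod 23)
2^2 ≡ 4 (mod 23)
2^11 ≡ 1 (mod 23) ✓
Thus |⟨2⟩| = ord(2) = 11.
Index = |(Z/23Z)^×| / |⟨2⟩| = 22 / 11 = 2.

2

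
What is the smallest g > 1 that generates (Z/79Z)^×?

φ(79) = 79 − 1 = 78 = 2 · 3 · 13.
Test candidates g = 2, 3, … against the prime factors q ∈ {2, 3, 13} of φ(79): g is a generator iff g^(78/q) ≢ 1 for every such q.
g = 2: 2^39 ≡ 1 — hits 1, so not a primitive root.
g = 3: 3^39 ≡ 78; 3^26 ≡ 23; 3^6 ≡ 18 — none is 1, so 3 is a primitive root.
So 3 is the smallest generator of (Z/79Z)^×.

3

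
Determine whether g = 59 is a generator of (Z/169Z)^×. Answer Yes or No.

Yes

φ(169) = φ(13^2) = 13·(13−1) = 156 = 2^2 · 3 · 13.
It suffices to check that the order of 59 is not a proper divisor of 156: compute 59^(156/q) for q ∈ {2, 3, 13}.
59^78 ≡ 168 (mod 169)  [q = 2: ≢ 1 ✓]
59^52 ≡ 22 (mod 169)  [q = 3: ≢ 1 ✓]
59^12 ≡ 14 (mod 169)  [q = 13: ≢ 1 ✓]
None equal 1, so ord_169(59) = 156: 59 is a primitive root.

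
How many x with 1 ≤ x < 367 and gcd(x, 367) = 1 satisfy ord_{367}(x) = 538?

0

φ(367) = 367 − 1 = 366 = 2 · 3 · 61.
In a cyclic group of order 366, there are φ(d) elements of order d for each divisor d of 366, and zero for non-divisors.
538 does not divide 366, so no element of (Z/367Z)^× has order 538.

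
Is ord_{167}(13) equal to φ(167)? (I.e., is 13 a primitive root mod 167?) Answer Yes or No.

φ(167) = 167 − 1 = 166 = 2 · 83.
It suffices to check that the order of 13 is not a proper divisor of 166: compute 13^(166/q) for q ∈ {2, 83}.
13^83 ≡ 166 (mod 167)  [q = 2: ≢ 1 ✓]
13^2 ≡ 2 (mod 167)  [q = 83: ≢ 1 ✓]
Every test exponent gives a nontrivial residue, hence 13 generates the full group.

Yes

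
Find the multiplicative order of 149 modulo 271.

270

Since 149 ∈ (Z/271Z)^×, its order divides φ(271) = 271 − 1 = 270 = 2 · 3^3 · 5.
Divisors of 270: 1, 2, 3, 5, 6, 9, 10, 15, 18, 27, 30, 45, 54, 90, 135, 270.
Check 149^d mod 271 for each divisor in increasing order:
149^1 ≡ 149 (mod 271)
149^2 ≡ 250 (mod 271)
149^3 ≡ 123 (mod 271)
149^5 ≡ 127 (mod 271)
149^6 ≡ 224 (mod 271)
149^9 ≡ 181 (mod 271)
149^10 ≡ 140 (mod 271)
149^15 ≡ 165 (mod 271)
149^18 ≡ 241 (mod 271)
149^27 ≡ 261 (mod 271)
149^30 ≡ 125 (mod 271)
149^45 ≡ 29 (mod 271)
149^54 ≡ 100 (mod 271)
149^90 ≡ 28 (mod 271)
149^135 ≡ 270 (mod 271)
149^270 ≡ 1 (mod 271) ✓
So ord_271(149) = 270.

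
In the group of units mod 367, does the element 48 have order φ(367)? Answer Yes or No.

Yes

φ(367) = 367 − 1 = 366 = 2 · 3 · 61.
It suffices to check that the order of 48 is not a proper divisor of 366: compute 48^(366/q) for q ∈ {2, 3, 61}.
48^183 ≡ 366 (mod 367)  [q = 2: ≢ 1 ✓]
48^122 ≡ 283 (mod 367)  [q = 3: ≢ 1 ✓]
48^6 ≡ 211 (mod 367)  [q = 61: ≢ 1 ✓]
None equal 1, so ord_367(48) = 366: 48 is a primitive root.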